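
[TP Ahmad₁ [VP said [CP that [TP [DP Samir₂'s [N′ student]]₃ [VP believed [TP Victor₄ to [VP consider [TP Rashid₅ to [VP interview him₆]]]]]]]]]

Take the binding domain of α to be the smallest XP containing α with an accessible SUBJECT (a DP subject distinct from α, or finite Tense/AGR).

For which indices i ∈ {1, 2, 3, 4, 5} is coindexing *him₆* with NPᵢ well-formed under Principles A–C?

*him* is a pronoun, so Principle B applies: it must be free in its binding domain.
Binding domain of *him₆*: the embedded TP, whose subject is Rashid₅.
*Ahmad₁* c-commands the pronoun but from outside its binding domain, and is not c-commanded by it → coindexation permitted.
*Samir₂* and the pronoun do not c-command one another → neither Principle B nor Principle C is at stake; coindexation permitted.
*[Samir₂'s student]₃* c-commands the pronoun but from outside its binding domain, and is not c-commanded by it → coindexation permitted.
*Victor₄* c-commands the pronoun but from outside its binding domain, and is not c-commanded by it → coindexation permitted.
*Rashid₅* c-commands the pronoun within its binding domain → coindexation would violate Principle B.

{1, 2, 3, 4}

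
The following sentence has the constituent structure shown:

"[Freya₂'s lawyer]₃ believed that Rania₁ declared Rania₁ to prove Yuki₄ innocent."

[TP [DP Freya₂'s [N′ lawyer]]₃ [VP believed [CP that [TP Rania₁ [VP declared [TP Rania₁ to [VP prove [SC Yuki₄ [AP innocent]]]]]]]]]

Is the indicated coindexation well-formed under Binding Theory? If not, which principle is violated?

The two coindexed NPs are *Rania₁* (the higher occurrence) and *Rania₁* (the lower occurrence).
*Rania₁* (the lower occurrence) is an R-expression. Principle C requires it to be free everywhere.
*Rania₁* (the higher occurrence) c-commands it and carries the same index.
The R-expression is bound → Principle C violation.

Principle C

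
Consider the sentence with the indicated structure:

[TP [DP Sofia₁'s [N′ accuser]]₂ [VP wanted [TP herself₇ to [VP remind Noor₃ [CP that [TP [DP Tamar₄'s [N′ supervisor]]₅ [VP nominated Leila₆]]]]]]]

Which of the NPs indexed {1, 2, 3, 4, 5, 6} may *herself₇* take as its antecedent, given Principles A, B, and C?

{2}

*herself* is an anaphor, so Principle A applies: it must be bound in its binding domain.
Binding domain of *herself₇*: the matrix TP, whose subject is [Sofia₁'s accuser]₂.
*Sofia₁* does not c-command the anaphor → cannot bind it.
*[Sofia₁'s accuser]₂* c-commands the anaphor within its binding domain → licit binder.
*Noor₃* does not c-command the anaphor → cannot bind it.
*Tamar₄* does not c-command the anaphor → cannot bind it.
*[Tamar₄'s supervisor]₅* does not c-command the anaphor → cannot bind it.
*Leila₆* does not c-command the anaphor → cannot bind it.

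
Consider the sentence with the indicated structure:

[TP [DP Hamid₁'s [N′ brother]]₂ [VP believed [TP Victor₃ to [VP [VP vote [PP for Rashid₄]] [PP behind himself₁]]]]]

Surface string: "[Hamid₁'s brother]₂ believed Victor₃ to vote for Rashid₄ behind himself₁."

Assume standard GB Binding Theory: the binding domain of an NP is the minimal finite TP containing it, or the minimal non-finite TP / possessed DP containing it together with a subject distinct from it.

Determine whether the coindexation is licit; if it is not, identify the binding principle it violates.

Principle A

The two coindexed NPs are *Hamid₁* and *himself₁*.
*himself₁* is an anaphor. Principle A requires it to be bound within its binding domain — the embedded TP, whose subject is Victor₃.
Within that domain it is c-commanded by *Victor₃*, which does not share its index.
*Hamid₁* does not c-command the anaphor at all.
The anaphor is unbound in its domain → Principle A violation.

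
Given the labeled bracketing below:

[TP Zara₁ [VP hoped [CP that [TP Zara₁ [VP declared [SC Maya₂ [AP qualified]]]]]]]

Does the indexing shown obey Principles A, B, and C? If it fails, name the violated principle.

The two coindexed NPs are *Zara₁* (the lower occurrence) and *Zara₁* (the higher occurrence).
*Zara₁* (the lower occurrence) is an R-expression. Principle C requires it to be free everywhere.
*Zara₁* (the higher occurrence) c-commands it and carries the same index.
The R-expression is bound → Principle C violation.

Principle C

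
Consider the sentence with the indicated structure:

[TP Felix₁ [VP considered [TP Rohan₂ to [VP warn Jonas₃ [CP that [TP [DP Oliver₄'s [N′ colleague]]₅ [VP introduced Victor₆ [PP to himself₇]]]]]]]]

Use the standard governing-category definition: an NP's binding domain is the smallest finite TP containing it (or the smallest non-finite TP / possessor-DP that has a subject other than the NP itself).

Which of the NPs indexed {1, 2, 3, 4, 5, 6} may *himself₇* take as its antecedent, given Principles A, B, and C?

*himself* is an anaphor, so Principle A applies: it must be bound in its binding domain.
Binding domain of *himself₇*: the embedded TP, whose subject is [Oliver₄'s colleague]₅.
*Felix₁* c-commands the anaphor but is outside its binding domain → cannot satisfy Principle A.
*Rohan₂* c-commands the anaphor but is outside its binding domain → cannot satisfy Principle A.
*Jonas₃* c-commands the anaphor but is outside its binding domain → cannot satisfy Principle A.
*Oliver₄* does not c-command the anaphor → cannot bind it.
*[Oliver₄'s colleague]₅* c-commands the anaphor within its binding domain → licit binder.
*Victor₆* c-commands the anaphor within its binding domain → licit binder.

{5, 6}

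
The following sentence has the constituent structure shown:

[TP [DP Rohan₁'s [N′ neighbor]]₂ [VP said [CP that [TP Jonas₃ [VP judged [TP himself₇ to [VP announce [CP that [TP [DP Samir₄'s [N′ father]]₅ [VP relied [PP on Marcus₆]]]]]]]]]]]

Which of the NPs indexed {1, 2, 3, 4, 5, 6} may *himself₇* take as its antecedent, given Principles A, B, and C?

*himself* is an anaphor, so Principle A applies: it must be bound in its binding domain.
Binding domain of *himself₇*: the embedded TP, whose subject is Jonas₃.
*Rohan₁* does not c-command the anaphor → cannot bind it.
*[Rohan₁'s neighbor]₂* c-commands the anaphor but is outside its binding domain → cannot satisfy Principle A.
*Jonas₃* c-commands the anaphor within its binding domain → licit binder.
*Samir₄* does not c-command the anaphor → cannot bind it.
*[Samir₄'s father]₅* does not c-command the anaphor → cannot bind it.
*Marcus₆* does not c-command the anaphor → cannot bind it.

{3}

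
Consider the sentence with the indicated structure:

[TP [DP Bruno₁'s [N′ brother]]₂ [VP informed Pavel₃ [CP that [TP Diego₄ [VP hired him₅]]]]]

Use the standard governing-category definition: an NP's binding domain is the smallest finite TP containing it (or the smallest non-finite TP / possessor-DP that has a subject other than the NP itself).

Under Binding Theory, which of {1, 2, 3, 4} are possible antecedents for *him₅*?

{1, 2, 3}

*him* is a pronoun, so Principle B applies: it must be free in its binding domain.
Binding domain of *him₅*: the embedded TP, whose subject is Diego₄.
*Bruno₁* and the pronoun do not c-command one another → neither Principle B nor Principle C is at stake; coindexation permitted.
*[Bruno₁'s brother]₂* c-commands the pronoun but from outside its binding domain, and is not c-commanded by it → coindexation permitted.
*Pavel₃* c-commands the pronoun but from outside its binding domain, and is not c-commanded by it → coindexation permitted.
*Diego₄* c-commands the pronoun within its binding domain → coindexation would violate Principle B.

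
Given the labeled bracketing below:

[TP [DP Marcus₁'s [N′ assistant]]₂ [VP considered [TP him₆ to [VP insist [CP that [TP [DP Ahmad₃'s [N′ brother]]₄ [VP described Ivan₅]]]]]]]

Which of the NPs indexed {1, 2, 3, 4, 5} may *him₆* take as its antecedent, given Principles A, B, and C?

*him* is a pronoun, so Principle B applies: it must be free in its binding domain.
Binding domain of *him₆*: the matrix TP, whose subject is [Marcus₁'s assistant]₂.
*Marcus₁* and the pronoun do not c-command one another → neither Principle B nor Principle C is at stake; coindexation permitted.
*[Marcus₁'s assistant]₂* c-commands the pronoun within its binding domain → coindexation would violate Principle B.
*Ahmad₃*: the pronoun c-commands this R-expression → coindexation would violate Principle C on *Ahmad₃*.
*[Ahmad₃'s brother]₄*: the pronoun c-commands this R-expression → coindexation would violate Principle C on *[Ahmad₃'s brother]₄*.
*Ivan₅*: the pronoun c-commands this R-expression → coindexation would violate Principle C on *Ivan₅*.

{1}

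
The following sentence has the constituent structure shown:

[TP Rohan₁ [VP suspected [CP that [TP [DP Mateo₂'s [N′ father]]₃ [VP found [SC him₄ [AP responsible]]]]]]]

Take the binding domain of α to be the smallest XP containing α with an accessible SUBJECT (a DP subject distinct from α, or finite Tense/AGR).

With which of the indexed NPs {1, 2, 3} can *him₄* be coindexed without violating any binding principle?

*him* is a pronoun, so Principle B applies: it must be free in its binding domain.
Binding domain of *him₄*: the embedded TP, whose subject is [Mateo₂'s father]₃.
*Rohan₁* c-commands the pronoun but from outside its binding domain, and is not c-commanded by it → coindexation permitted.
*Mateo₂* and the pronoun do not c-command one another → neither Principle B nor Principle C is at stake; coindexation permitted.
*[Mateo₂'s father]₃* c-commands the pronoun within its binding domain → coindexation would violate Principle B.

{1, 2}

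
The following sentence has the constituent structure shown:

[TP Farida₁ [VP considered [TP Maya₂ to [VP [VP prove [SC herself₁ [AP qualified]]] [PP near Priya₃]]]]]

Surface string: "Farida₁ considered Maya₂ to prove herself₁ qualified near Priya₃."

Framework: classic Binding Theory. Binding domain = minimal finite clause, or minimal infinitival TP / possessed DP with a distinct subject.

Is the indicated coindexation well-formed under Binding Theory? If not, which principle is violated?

Principle A

The two coindexed NPs are *Farida₁* and *herself₁*.
*herself₁* is an anaphor. Principle A requires it to be bound within its binding domain — the embedded TP, whose subject is Maya₂.
Within that domain it is c-commanded by *Maya₂*, which does not share its index.
*Farida₁* does c-command the anaphor, but from outside its binding domain.
The anaphor is unbound in its domain → Principle A violation.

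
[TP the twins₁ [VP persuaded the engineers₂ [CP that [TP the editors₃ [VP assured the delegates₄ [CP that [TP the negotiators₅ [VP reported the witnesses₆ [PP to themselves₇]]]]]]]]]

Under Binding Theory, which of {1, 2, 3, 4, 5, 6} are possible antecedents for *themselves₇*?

*themselves* is an anaphor, so Principle A applies: it must be bound in its binding domain.
Binding domain of *themselves₇*: the embedded TP, whose subject is the negotiators₅.
*the twins₁* c-commands the anaphor but is outside its binding domain → cannot satisfy Principle A.
*the engineers₂* c-commands the anaphor but is outside its binding domain → cannot satisfy Principle A.
*the editors₃* c-commands the anaphor but is outside its binding domain → cannot satisfy Principle A.
*the delegates₄* c-commands the anaphor but is outside its binding domain → cannot satisfy Principle A.
*the negotiators₅* c-commands the anaphor within its binding domain → licit binder.
*the witnesses₆* c-commands the anaphor within its binding domain → licit binder.

{5, 6}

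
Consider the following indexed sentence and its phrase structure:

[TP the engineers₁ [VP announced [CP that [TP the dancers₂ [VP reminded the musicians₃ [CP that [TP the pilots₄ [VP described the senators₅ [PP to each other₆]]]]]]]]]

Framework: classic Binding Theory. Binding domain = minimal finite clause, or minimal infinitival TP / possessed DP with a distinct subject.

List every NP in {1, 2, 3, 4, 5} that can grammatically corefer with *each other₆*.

{4, 5}

*each other* is an anaphor, so Principle A applies: it must be bound in its binding domain.
Binding domain of *each other₆*: the embedded TP, whose subject is the pilots₄.
*the engineers₁* c-commands the anaphor but is outside its binding domain → cannot satisfy Principle A.
*the dancers₂* c-commands the anaphor but is outside its binding domain → cannot satisfy Principle A.
*the musicians₃* c-commands the anaphor but is outside its binding domain → cannot satisfy Principle A.
*the pilots₄* c-commands the anaphor within its binding domain → licit binder.
*the senators₅* c-commands the anaphor within its binding domain → licit binder.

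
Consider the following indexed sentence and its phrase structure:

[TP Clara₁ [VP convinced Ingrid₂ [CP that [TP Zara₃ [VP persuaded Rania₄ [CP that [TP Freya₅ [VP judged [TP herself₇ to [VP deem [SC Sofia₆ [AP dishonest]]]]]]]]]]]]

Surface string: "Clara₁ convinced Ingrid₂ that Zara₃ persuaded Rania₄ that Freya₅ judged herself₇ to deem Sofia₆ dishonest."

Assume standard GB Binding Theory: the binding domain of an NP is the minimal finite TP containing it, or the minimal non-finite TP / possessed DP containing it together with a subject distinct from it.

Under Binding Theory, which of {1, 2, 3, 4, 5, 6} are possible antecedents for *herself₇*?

*herself* is an anaphor, so Principle A applies: it must be bound in its binding domain.
Binding domain of *herself₇*: the embedded TP, whose subject is Freya₅.
*Clara₁* c-commands the anaphor but is outside its binding domain → cannot satisfy Principle A.
*Ingrid₂* c-commands the anaphor but is outside its binding domain → cannot satisfy Principle A.
*Zara₃* c-commands the anaphor but is outside its binding domain → cannot satisfy Principle A.
*Rania₄* c-commands the anaphor but is outside its binding domain → cannot satisfy Principle A.
*Freya₅* c-commands the anaphor within its binding domain → licit binder.
*Sofia₆* does not c-command the anaphor → cannot bind it.

{5}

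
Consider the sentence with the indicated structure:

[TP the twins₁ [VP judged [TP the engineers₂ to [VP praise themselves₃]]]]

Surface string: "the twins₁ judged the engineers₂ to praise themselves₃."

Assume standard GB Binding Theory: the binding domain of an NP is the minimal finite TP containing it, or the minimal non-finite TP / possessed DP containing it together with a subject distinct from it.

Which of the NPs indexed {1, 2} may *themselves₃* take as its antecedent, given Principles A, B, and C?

*themselves* is an anaphor, so Principle A applies: it must be bound in its binding domain.
Binding domain of *themselves₃*: the embedded TP, whose subject is the engineers₂.
*the twins₁* c-commands the anaphor but is outside its binding domain → cannot satisfy Principle A.
*the engineers₂* c-commands the anaphor within its binding domain → licit binder.

{2}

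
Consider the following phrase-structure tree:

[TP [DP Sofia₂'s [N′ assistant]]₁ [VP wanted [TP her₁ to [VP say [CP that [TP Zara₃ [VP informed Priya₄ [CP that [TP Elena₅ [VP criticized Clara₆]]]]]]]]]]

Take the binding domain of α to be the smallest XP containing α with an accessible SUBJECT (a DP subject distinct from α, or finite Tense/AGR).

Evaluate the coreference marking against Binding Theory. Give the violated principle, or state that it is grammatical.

Principle B

The two coindexed NPs are *[Sofia₂'s assistant]₁* and *her₁*.
*her₁* is a pronoun. Its binding domain is the matrix TP, whose subject is [Sofia₂'s assistant]₁.
*[Sofia₂'s assistant]₁* c-commands it within that domain and carries the same index.
The pronoun is locally bound → Principle B violation.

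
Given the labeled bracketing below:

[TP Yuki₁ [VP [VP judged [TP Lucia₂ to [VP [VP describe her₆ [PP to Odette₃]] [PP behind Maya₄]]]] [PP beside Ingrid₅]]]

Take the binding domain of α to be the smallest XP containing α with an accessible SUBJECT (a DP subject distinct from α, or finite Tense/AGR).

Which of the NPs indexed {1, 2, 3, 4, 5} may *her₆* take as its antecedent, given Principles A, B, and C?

*her* is a pronoun, so Principle B applies: it must be free in its binding domain.
Binding domain of *her₆*: the embedded TP, whose subject is Lucia₂.
*Yuki₁* c-commands the pronoun but from outside its binding domain, and is not c-commanded by it → coindexation permitted.
*Lucia₂* c-commands the pronoun within its binding domain → coindexation would violate Principle B.
*Odette₃*: the pronoun c-commands this R-expression → coindexation would violate Principle C on *Odette₃*.
*Maya₄* and the pronoun do not c-command one another → neither Principle B nor Principle C is at stake; coindexation permitted.
*Ingrid₅* and the pronoun do not c-command one another → neither Principle B nor Principle C is at stake; coindexation permitted.

{1, 4, 5}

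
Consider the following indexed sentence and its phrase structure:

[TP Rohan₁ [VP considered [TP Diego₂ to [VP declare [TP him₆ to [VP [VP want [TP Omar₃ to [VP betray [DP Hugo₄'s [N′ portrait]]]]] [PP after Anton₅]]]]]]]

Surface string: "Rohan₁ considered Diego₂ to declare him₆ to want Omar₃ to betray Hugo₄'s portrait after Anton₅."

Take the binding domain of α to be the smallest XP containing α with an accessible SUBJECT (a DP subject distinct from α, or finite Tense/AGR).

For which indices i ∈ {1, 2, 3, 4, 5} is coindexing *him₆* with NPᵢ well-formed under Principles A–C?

*him* is a pronoun, so Principle B applies: it must be free in its binding domain.
Binding domain of *him₆*: the embedded TP, whose subject is Diego₂.
*Rohan₁* c-commands the pronoun but from outside its binding domain, and is not c-commanded by it → coindexation permitted.
*Diego₂* c-commands the pronoun within its binding domain → coindexation would violate Principle B.
*Omar₃*: the pronoun c-commands this R-expression → coindexation would violate Principle C on *Omar₃*.
*Hugo₄*: the pronoun c-commands this R-expression → coindexation would violate Principle C on *Hugo₄*.
*Anton₅*: the pronoun c-commands this R-expression → coindexation would violate Principle C on *Anton₅*.

{1}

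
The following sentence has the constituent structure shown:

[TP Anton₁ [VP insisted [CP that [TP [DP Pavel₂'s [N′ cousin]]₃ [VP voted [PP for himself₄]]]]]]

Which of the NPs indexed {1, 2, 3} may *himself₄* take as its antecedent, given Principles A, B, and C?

*himself* is an anaphor, so Principle A applies: it must be bound in its binding domain.
Binding domain of *himself₄*: the embedded TP, whose subject is [Pavel₂'s cousin]₃.
*Anton₁* c-commands the anaphor but is outside its binding domain → cannot satisfy Principle A.
*Pavel₂* does not c-command the anaphor → cannot bind it.
*[Pavel₂'s cousin]₃* c-commands the anaphor within its binding domain → licit binder.

{3}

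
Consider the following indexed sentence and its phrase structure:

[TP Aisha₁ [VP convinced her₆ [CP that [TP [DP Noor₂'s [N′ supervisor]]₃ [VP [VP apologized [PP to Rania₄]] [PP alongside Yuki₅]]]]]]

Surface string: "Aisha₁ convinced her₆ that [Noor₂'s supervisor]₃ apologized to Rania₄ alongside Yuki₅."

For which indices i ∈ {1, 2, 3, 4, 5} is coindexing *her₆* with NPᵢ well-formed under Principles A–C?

*her* is a pronoun, so Principle B applies: it must be free in its binding domain.
Binding domain of *her₆*: the matrix TP, whose subject is Aisha₁.
*Aisha₁* c-commands the pronoun within its binding domain → coindexation would violate Principle B.
*Noor₂*: the pronoun c-commands this R-expression → coindexation would violate Principle C on *Noor₂*.
*[Noor₂'s supervisor]₃*: the pronoun c-commands this R-expression → coindexation would violate Principle C on *[Noor₂'s supervisor]₃*.
*Rania₄*: the pronoun c-commands this R-expression → coindexation would violate Principle C on *Rania₄*.
*Yuki₅*: the pronoun c-commands this R-expression → coindexation would violate Principle C on *Yuki₅*.

none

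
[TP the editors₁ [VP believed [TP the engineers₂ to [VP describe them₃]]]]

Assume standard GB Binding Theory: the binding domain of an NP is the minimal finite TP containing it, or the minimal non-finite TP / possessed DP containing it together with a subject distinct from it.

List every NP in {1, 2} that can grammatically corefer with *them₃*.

*them* is a pronoun, so Principle B applies: it must be free in its binding domain.
Binding domain of *them₃*: the embedded TP, whose subject is the engineers₂.
*the editors₁* c-commands the pronoun but from outside its binding domain, and is not c-commanded by it → coindexation permitted.
*the engineers₂* c-commands the pronoun within its binding domain → coindexation would violate Principle B.

{1}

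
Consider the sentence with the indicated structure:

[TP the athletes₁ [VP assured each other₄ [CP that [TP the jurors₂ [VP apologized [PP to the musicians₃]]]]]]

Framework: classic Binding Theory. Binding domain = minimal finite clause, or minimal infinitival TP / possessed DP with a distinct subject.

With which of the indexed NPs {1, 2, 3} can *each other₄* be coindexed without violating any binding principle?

{1}

*each other* is an anaphor, so Principle A applies: it must be bound in its binding domain.
Binding domain of *each other₄*: the matrix TP, whose subject is the athletes₁.
*the athletes₁* c-commands the anaphor within its binding domain → licit binder.
*the jurors₂* does not c-command the anaphor → cannot bind it.
*the musicians₃* does not c-command the anaphor → cannot bind it.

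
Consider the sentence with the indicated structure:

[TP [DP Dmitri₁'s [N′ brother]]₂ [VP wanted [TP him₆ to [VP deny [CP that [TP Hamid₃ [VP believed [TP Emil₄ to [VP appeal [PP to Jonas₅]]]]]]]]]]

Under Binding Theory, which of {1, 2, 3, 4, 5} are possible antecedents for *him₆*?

{1}

*him* is a pronoun, so Principle B applies: it must be free in its binding domain.
Binding domain of *him₆*: the matrix TP, whose subject is [Dmitri₁'s brother]₂.
*Dmitri₁* and the pronoun do not c-command one another → neither Principle B nor Principle C is at stake; coindexation permitted.
*[Dmitri₁'s brother]₂* c-commands the pronoun within its binding domain → coindexation would violate Principle B.
*Hamid₃*: the pronoun c-commands this R-expression → coindexation would violate Principle C on *Hamid₃*.
*Emil₄*: the pronoun c-commands this R-expression → coindexation would violate Principle C on *Emil₄*.
*Jonas₅*: the pronoun c-commands this R-expression → coindexation would violate Principle C on *Jonas₅*.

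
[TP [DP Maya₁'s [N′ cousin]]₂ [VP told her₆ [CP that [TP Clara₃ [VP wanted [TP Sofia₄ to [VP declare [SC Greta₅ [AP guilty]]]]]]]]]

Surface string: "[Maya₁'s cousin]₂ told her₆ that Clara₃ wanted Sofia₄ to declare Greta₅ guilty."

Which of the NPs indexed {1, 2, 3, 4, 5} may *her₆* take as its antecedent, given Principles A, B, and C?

*her* is a pronoun, so Principle B applies: it must be free in its binding domain.
Binding domain of *her₆*: the matrix TP, whose subject is [Maya₁'s cousin]₂.
*Maya₁* and the pronoun do not c-command one another → neither Principle B nor Principle C is at stake; coindexation permitted.
*[Maya₁'s cousin]₂* c-commands the pronoun within its binding domain → coindexation would violate Principle B.
*Clara₃*: the pronoun c-commands this R-expression → coindexation would violate Principle C on *Clara₃*.
*Sofia₄*: the pronoun c-commands this R-expression → coindexation would violate Principle C on *Sofia₄*.
*Greta₅*: the pronoun c-commands this R-expression → coindexation would violate Principle C on *Greta₅*.

{1}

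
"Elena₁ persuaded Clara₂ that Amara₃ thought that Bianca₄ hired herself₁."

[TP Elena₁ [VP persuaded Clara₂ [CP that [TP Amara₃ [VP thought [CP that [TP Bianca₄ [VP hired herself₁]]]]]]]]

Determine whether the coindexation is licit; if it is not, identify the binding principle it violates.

The two coindexed NPs are *Elena₁* and *herself₁*.
*herself₁* is an anaphor. Principle A requires it to be bound within its binding domain — the embedded TP, whose subject is Bianca₄.
Within that domain it is c-commanded by *Bianca₄*, which does not share its index.
*Elena₁* does c-command the anaphor, but from outside its binding domain.
The anaphor is unbound in its domain → Principle A violation.

Principle A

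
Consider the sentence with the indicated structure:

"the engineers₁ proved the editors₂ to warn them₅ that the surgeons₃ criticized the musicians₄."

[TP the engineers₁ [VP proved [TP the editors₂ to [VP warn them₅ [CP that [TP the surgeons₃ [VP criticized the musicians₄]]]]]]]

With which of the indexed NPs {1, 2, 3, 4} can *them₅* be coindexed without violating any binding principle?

*them* is a pronoun, so Principle B applies: it must be free in its binding domain.
Binding domain of *them₅*: the embedded TP, whose subject is the editors₂.
*the engineers₁* c-commands the pronoun but from outside its binding domain, and is not c-commanded by it → coindexation permitted.
*the editors₂* c-commands the pronoun within its binding domain → coindexation would violate Principle B.
*the surgeons₃*: the pronoun c-commands this R-expression → coindexation would violate Principle C on *the surgeons₃*.
*the musicians₄*: the pronoun c-commands this R-expression → coindexation would violate Principle C on *the musicians₄*.

{1}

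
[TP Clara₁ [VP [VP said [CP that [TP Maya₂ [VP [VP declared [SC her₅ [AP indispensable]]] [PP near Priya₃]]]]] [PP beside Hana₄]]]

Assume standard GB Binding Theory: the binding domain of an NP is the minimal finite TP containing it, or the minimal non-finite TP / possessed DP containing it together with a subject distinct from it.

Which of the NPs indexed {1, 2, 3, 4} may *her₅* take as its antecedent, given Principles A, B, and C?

{1, 3, 4}

*her* is a pronoun, so Principle B applies: it must be free in its binding domain.
Binding domain of *her₅*: the embedded TP, whose subject is Maya₂.
*Clara₁* c-commands the pronoun but from outside its binding domain, and is not c-commanded by it → coindexation permitted.
*Maya₂* c-commands the pronoun within its binding domain → coindexation would violate Principle B.
*Priya₃* and the pronoun do not c-command one another → neither Principle B nor Principle C is at stake; coindexation permitted.
*Hana₄* and the pronoun do not c-command one another → neither Principle B nor Principle C is at stake; coindexation permitted.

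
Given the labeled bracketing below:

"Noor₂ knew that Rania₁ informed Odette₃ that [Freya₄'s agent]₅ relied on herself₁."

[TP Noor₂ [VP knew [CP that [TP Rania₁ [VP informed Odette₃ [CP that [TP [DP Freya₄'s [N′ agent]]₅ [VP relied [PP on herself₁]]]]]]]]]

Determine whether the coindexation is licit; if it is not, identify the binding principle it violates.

Principle A

The two coindexed NPs are *Rania₁* and *herself₁*.
*herself₁* is an anaphor. Principle A requires it to be bound within its binding domain — the embedded TP, whose subject is [Freya₄'s agent]₅.
Within that domain it is c-commanded by *[Freya₄'s agent]₅*, which does not share its index.
*Rania₁* does c-command the anaphor, but from outside its binding domain.
The anaphor is unbound in its domain → Principle A violation.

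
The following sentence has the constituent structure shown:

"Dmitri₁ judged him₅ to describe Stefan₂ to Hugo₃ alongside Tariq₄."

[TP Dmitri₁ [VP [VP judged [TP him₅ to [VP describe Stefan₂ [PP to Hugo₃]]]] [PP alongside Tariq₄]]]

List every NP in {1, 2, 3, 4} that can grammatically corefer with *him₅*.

{4}

*him* is a pronoun, so Principle B applies: it must be free in its binding domain.
Binding domain of *him₅*: the matrix TP, whose subject is Dmitri₁.
*Dmitri₁* c-commands the pronoun within its binding domain → coindexation would violate Principle B.
*Stefan₂*: the pronoun c-commands this R-expression → coindexation would violate Principle C on *Stefan₂*.
*Hugo₃*: the pronoun c-commands this R-expression → coindexation would violate Principle C on *Hugo₃*.
*Tariq₄* and the pronoun do not c-command one another → neither Principle B nor Principle C is at stake; coindexation permitted.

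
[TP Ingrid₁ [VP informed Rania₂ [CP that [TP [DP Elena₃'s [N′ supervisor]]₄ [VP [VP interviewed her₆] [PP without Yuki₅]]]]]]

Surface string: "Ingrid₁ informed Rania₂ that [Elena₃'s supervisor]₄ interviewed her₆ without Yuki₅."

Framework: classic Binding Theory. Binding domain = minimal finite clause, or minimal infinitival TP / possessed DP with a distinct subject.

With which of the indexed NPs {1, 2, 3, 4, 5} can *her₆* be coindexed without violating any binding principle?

*her* is a pronoun, so Principle B applies: it must be free in its binding domain.
Binding domain of *her₆*: the embedded TP, whose subject is [Elena₃'s supervisor]₄.
*Ingrid₁* c-commands the pronoun but from outside its binding domain, and is not c-commanded by it → coindexation permitted.
*Rania₂* c-commands the pronoun but from outside its binding domain, and is not c-commanded by it → coindexation permitted.
*Elena₃* and the pronoun do not c-command one another → neither Principle B nor Principle C is at stake; coindexation permitted.
*[Elena₃'s supervisor]₄* c-commands the pronoun within its binding domain → coindexation would violate Principle B.
*Yuki₅* and the pronoun do not c-command one another → neither Principle B nor Principle C is at stake; coindexation permitted.

{1, 2, 3, 5}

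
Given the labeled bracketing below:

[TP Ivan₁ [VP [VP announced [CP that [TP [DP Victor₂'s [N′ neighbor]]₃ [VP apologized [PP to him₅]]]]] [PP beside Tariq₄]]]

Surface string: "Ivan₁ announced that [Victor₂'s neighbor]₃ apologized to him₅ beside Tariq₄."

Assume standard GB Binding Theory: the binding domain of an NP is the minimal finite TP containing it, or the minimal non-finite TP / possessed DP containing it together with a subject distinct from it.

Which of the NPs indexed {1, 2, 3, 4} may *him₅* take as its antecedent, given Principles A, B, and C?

{1, 2, 4}

*him* is a pronoun, so Principle B applies: it must be free in its binding domain.
Binding domain of *him₅*: the embedded TP, whose subject is [Victor₂'s neighbor]₃.
*Ivan₁* c-commands the pronoun but from outside its binding domain, and is not c-commanded by it → coindexation permitted.
*Victor₂* and the pronoun do not c-command one another → neither Principle B nor Principle C is at stake; coindexation permitted.
*[Victor₂'s neighbor]₃* c-commands the pronoun within its binding domain → coindexation would violate Principle B.
*Tariq₄* and the pronoun do not c-command one another → neither Principle B nor Principle C is at stake; coindexation permitted.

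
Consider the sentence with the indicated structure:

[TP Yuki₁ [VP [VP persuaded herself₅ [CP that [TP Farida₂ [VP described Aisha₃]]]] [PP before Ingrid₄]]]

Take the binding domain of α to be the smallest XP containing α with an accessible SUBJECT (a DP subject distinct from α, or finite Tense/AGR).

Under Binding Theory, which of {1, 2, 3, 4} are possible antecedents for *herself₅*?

{1}

*herself* is an anaphor, so Principle A applies: it must be bound in its binding domain.
Binding domain of *herself₅*: the matrix TP, whose subject is Yuki₁.
*Yuki₁* c-commands the anaphor within its binding domain → licit binder.
*Farida₂* does not c-command the anaphor → cannot bind it.
*Aisha₃* does not c-command the anaphor → cannot bind it.
*Ingrid₄* does not c-command the anaphor → cannot bind it.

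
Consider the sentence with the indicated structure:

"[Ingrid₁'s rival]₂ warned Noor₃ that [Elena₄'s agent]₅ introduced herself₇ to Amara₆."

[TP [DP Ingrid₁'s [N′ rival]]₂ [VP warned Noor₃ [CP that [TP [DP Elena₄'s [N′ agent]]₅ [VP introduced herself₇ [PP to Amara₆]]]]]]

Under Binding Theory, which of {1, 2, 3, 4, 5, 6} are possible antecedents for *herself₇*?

*herself* is an anaphor, so Principle A applies: it must be bound in its binding domain.
Binding domain of *herself₇*: the embedded TP, whose subject is [Elena₄'s agent]₅.
*Ingrid₁* does not c-command the anaphor → cannot bind it.
*[Ingrid₁'s rival]₂* c-commands the anaphor but is outside its binding domain → cannot satisfy Principle A.
*Noor₃* c-commands the anaphor but is outside its binding domain → cannot satisfy Principle A.
*Elena₄* does not c-command the anaphor → cannot bind it.
*[Elena₄'s agent]₅* c-commands the anaphor within its binding domain → licit binder.
*Amara₆* does not c-command the anaphor → cannot bind it.

{5}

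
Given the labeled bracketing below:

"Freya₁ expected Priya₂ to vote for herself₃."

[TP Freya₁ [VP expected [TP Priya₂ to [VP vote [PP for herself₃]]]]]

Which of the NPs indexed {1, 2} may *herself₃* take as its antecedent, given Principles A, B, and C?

{2}

*herself* is an anaphor, so Principle A applies: it must be bound in its binding domain.
Binding domain of *herself₃*: the embedded TP, whose subject is Priya₂.
*Freya₁* c-commands the anaphor but is outside its binding domain → cannot satisfy Principle A.
*Priya₂* c-commands the anaphor within its binding domain → licit binder.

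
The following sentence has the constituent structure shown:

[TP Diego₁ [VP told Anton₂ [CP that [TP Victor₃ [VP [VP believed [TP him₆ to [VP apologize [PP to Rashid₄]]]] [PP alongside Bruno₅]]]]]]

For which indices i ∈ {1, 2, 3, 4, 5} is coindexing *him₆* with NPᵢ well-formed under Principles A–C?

*him* is a pronoun, so Principle B applies: it must be free in its binding domain.
Binding domain of *him₆*: the embedded TP, whose subject is Victor₃.
*Diego₁* c-commands the pronoun but from outside its binding domain, and is not c-commanded by it → coindexation permitted.
*Anton₂* c-commands the pronoun but from outside its binding domain, and is not c-commanded by it → coindexation permitted.
*Victor₃* c-commands the pronoun within its binding domain → coindexation would violate Principle B.
*Rashid₄*: the pronoun c-commands this R-expression → coindexation would violate Principle C on *Rashid₄*.
*Bruno₅* and the pronoun do not c-command one another → neither Principle B nor Principle C is at stake; coindexation permitted.

{1, 2, 5}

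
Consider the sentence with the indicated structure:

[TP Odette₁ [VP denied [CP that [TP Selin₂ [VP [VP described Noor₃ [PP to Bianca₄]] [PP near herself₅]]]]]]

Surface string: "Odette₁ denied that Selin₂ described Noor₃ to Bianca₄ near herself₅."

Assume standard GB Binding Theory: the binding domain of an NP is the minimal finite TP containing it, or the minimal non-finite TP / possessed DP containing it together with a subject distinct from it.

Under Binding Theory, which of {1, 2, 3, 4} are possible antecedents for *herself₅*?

*herself* is an anaphor, so Principle A applies: it must be bound in its binding domain.
Binding domain of *herself₅*: the embedded TP, whose subject is Selin₂.
*Odette₁* c-commands the anaphor but is outside its binding domain → cannot satisfy Principle A.
*Selin₂* c-commands the anaphor within its binding domain → licit binder.
*Noor₃* does not c-command the anaphor → cannot bind it.
*Bianca₄* does not c-command the anaphor → cannot bind it.

{2}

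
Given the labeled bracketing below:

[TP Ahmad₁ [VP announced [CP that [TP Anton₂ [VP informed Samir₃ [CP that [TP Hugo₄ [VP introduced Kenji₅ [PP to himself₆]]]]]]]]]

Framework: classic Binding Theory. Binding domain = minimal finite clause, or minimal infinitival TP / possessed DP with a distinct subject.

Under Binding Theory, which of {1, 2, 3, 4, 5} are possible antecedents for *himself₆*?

{4, 5}

*himself* is an anaphor, so Principle A applies: it must be bound in its binding domain.
Binding domain of *himself₆*: the embedded TP, whose subject is Hugo₄.
*Ahmad₁* c-commands the anaphor but is outside its binding domain → cannot satisfy Principle A.
*Anton₂* c-commands the anaphor but is outside its binding domain → cannot satisfy Principle A.
*Samir₃* c-commands the anaphor but is outside its binding domain → cannot satisfy Principle A.
*Hugo₄* c-commands the anaphor within its binding domain → licit binder.
*Kenji₅* c-commands the anaphor within its binding domain → licit binder.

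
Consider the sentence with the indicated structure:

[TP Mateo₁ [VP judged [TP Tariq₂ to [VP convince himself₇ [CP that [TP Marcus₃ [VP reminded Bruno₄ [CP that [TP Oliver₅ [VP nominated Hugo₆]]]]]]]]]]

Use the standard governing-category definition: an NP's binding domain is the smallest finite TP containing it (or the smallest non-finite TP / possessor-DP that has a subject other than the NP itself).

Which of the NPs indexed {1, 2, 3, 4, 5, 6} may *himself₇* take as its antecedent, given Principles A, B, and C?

*himself* is an anaphor, so Principle A applies: it must be bound in its binding domain.
Binding domain of *himself₇*: the embedded TP, whose subject is Tariq₂.
*Mateo₁* c-commands the anaphor but is outside its binding domain → cannot satisfy Principle A.
*Tariq₂* c-commands the anaphor within its binding domain → licit binder.
*Marcus₃* does not c-command the anaphor → cannot bind it.
*Bruno₄* does not c-command the anaphor → cannot bind it.
*Oliver₅* does not c-command the anaphor → cannot bind it.
*Hugo₆* does not c-command the anaphor → cannot bind it.

{2}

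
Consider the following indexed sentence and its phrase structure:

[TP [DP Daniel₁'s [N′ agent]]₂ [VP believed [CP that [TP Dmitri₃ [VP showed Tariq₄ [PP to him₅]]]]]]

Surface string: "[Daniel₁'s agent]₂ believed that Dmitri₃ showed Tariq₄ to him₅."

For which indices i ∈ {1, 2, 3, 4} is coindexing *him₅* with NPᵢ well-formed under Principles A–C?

{1, 2}

*him* is a pronoun, so Principle B applies: it must be free in its binding domain.
Binding domain of *him₅*: the embedded TP, whose subject is Dmitri₃.
*Daniel₁* and the pronoun do not c-command one another → neither Principle B nor Principle C is at stake; coindexation permitted.
*[Daniel₁'s agent]₂* c-commands the pronoun but from outside its binding domain, and is not c-commanded by it → coindexation permitted.
*Dmitri₃* c-commands the pronoun within its binding domain → coindexation would violate Principle B.
*Tariq₄* c-commands the pronoun within its binding domain → coindexation would violate Principle B.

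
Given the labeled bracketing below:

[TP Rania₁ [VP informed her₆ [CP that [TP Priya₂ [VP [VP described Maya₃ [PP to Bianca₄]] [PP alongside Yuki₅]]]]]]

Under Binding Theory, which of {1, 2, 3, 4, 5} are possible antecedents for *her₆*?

*her* is a pronoun, so Principle B applies: it must be free in its binding domain.
Binding domain of *her₆*: the matrix TP, whose subject is Rania₁.
*Rania₁* c-commands the pronoun within its binding domain → coindexation would violate Principle B.
*Priya₂*: the pronoun c-commands this R-expression → coindexation would violate Principle C on *Priya₂*.
*Maya₃*: the pronoun c-commands this R-expression → coindexation would violate Principle C on *Maya₃*.
*Bianca₄*: the pronoun c-commands this R-expression → coindexation would violate Principle C on *Bianca₄*.
*Yuki₅*: the pronoun c-commands this R-expression → coindexation would violate Principle C on *Yuki₅*.

none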